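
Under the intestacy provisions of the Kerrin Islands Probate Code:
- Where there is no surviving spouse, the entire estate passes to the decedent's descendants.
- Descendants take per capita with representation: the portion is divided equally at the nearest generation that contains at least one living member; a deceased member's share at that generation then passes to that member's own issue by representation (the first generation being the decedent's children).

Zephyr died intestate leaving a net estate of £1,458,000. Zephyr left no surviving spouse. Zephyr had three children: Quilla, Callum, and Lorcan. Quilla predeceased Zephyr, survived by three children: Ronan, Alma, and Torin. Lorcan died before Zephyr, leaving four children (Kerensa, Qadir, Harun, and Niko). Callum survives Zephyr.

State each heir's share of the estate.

The entire £1,458,000 passes to the descendants.
That amount (£1,458,000) is divided into 3 shares of £486,000: Callum takes £486,000; Quilla's £486,000 share passes to Quilla's issue; Lorcan's £486,000 share passes to Lorcan's issue.
Quilla's share (£486,000) is divided into 3 shares of £162,000: Ronan, Alma, and Torin each take £162,000.
Lorcan's share (£486,000) is divided into 4 shares of £121,500: Kerensa, Qadir, Harun, and Niko each take £121,500.

Ronan: £162,000; Alma: £162,000; Torin: £162,000; Callum: £486,000; Kerensa: £121,500; Qadir: £121,500; Harun: £121,500; Niko: £121,500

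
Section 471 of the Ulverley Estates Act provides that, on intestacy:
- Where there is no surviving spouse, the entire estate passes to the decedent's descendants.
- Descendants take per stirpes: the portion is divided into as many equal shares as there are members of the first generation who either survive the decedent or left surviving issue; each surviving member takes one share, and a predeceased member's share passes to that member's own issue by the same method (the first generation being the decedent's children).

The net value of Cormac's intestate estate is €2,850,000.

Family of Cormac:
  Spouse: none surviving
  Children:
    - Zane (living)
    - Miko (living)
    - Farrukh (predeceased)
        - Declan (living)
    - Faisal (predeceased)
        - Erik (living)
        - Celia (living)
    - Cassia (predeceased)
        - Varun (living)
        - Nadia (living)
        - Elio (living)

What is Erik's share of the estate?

The entire €2,850,000 passes to the descendants.
That amount (€2,850,000) is divided into 5 shares of €570,000: Zane and Miko each take €570,000; Farrukh's €570,000 share passes to Farrukh's issue; Faisal's €570,000 share passes to Faisal's issue; Cassia's €570,000 share passes to Cassia's issue.
Farrukh's share (€570,000) passes entirely to Declan.
Faisal's share (€570,000) is divided into 2 shares of €285,000: Erik and Celia each take €285,000.
Cassia's share (€570,000) is divided into 3 shares of €190,000: Varun, Nadia, and Elio each take €190,000.

Erik receives €285,000.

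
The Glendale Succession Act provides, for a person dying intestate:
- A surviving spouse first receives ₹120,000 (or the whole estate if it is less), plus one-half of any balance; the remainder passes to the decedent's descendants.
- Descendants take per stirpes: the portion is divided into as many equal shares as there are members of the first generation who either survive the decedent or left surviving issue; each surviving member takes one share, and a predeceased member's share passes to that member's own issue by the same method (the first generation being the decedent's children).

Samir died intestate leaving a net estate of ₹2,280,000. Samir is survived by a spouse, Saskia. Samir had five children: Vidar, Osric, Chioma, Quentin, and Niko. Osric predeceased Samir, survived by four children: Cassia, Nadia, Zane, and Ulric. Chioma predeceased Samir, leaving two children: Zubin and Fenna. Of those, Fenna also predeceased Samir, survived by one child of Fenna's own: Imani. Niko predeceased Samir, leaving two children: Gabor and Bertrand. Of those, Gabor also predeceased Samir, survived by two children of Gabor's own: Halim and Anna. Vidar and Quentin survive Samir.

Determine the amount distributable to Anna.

Anna receives ₹54,000.

Saskia first takes ₹120,000, leaving a balance of ₹2,160,000. Saskia then takes one-half of the balance (₹1,080,000), for a total of ₹1,200,000. The remaining ₹1,080,000 passes to the descendants.
The descendants' portion (₹1,080,000) is divided into 5 shares of ₹216,000: Vidar and Quentin each take ₹216,000; Osric's ₹216,000 share passes to Osric's issue; Chioma's ₹216,000 share passes to Chioma's issue; Niko's ₹216,000 share passes to Niko's issue.
Osric's share (₹216,000) is divided into 4 shares of ₹54,000: Cassia, Nadia, Zane, and Ulric each take ₹54,000.
Chioma's share (₹216,000) is divided into 2 shares of ₹108,000: Zubin takes ₹108,000; Fenna's ₹108,000 share passes to Fenna's issue.
Fenna's share (₹108,000) passes entirely to Imani.
Niko's share (₹216,000) is divided into 2 shares of ₹108,000: Bertrand takes ₹108,000; Gabor's ₹108,000 share passes to Gabor's issue.
Gabor's share (₹108,000) is divided into 2 shares of ₹54,000: Halim and Anna each take ₹54,000.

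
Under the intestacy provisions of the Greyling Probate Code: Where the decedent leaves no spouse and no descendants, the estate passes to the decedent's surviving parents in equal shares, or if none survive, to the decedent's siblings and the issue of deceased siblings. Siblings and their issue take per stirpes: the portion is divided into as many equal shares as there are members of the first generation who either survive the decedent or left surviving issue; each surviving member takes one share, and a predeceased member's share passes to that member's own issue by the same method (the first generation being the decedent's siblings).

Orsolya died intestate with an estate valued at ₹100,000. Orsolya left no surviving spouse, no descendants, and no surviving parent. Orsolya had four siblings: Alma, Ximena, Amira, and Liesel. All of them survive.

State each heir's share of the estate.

The entire ₹100,000 passes to the siblings and their issue.
That amount (₹100,000) is divided into 4 shares of ₹25,000: Alma, Ximena, Amira, and Liesel each take ₹25,000.

Alma: ₹25,000; Ximena: ₹25,000; Amira: ₹25,000; Liesel: ₹25,000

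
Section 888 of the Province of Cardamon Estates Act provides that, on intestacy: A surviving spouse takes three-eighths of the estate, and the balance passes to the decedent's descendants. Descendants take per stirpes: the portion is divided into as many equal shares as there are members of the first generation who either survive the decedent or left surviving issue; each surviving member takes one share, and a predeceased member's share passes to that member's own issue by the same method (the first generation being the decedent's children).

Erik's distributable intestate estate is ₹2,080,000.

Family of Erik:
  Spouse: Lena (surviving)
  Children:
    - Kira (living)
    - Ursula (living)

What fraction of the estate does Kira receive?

Kira receives 5/16 of the estate.

Lena takes three-eighths of ₹2,080,000 = ₹780,000. The remaining ₹1,300,000 passes to the descendants.
The descendants' portion (₹1,300,000) is divided into 2 shares of ₹650,000: Kira and Ursula each take ₹650,000.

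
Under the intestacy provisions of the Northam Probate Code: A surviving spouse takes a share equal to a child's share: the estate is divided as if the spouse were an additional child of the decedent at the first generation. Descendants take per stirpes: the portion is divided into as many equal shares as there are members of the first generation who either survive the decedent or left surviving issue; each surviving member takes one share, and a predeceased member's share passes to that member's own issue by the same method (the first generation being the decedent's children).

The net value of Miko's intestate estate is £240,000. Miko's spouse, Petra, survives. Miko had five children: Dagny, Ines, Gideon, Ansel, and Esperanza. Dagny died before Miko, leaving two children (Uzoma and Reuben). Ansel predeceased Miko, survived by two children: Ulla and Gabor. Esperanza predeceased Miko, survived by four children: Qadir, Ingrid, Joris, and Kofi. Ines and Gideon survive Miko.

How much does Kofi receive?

Kofi receives £10,000.

The spouse counts as an additional share at the children's level, so there are 6 primary shares of £40,000. Petra takes one such share (£40,000).
The children's combined portion (£200,000) is divided into 5 shares of £40,000: Ines and Gideon each take £40,000; Dagny's £40,000 share passes to Dagny's issue; Ansel's £40,000 share passes to Ansel's issue; Esperanza's £40,000 share passes to Esperanza's issue.
Dagny's share (£40,000) is divided into 2 shares of £20,000: Uzoma and Reuben each take £20,000.
Ansel's share (£40,000) is divided into 2 shares of £20,000: Ulla and Gabor each take £20,000.
Esperanza's share (£40,000) is divided into 4 shares of £10,000: Qadir, Ingrid, Joris, and Kofi each take £10,000.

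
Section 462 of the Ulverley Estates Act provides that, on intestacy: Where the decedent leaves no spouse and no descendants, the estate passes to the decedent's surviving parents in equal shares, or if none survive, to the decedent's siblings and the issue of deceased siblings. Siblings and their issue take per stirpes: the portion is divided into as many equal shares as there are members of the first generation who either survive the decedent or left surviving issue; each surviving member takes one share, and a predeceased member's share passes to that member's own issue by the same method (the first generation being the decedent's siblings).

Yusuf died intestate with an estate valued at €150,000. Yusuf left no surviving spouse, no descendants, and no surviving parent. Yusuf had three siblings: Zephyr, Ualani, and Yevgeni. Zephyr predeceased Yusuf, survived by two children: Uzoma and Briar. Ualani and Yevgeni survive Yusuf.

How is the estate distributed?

Uzoma: €25,000; Briar: €25,000; Ualani: €50,000; Yevgeni: €50,000

The entire €150,000 passes to the siblings and their issue.
That amount (€150,000) is divided into 3 shares of €50,000: Ualani and Yevgeni each take €50,000; Zephyr's €50,000 share passes to Zephyr's issue.
Zephyr's share (€50,000) is divided into 2 shares of €25,000: Uzoma and Briar each take €25,000.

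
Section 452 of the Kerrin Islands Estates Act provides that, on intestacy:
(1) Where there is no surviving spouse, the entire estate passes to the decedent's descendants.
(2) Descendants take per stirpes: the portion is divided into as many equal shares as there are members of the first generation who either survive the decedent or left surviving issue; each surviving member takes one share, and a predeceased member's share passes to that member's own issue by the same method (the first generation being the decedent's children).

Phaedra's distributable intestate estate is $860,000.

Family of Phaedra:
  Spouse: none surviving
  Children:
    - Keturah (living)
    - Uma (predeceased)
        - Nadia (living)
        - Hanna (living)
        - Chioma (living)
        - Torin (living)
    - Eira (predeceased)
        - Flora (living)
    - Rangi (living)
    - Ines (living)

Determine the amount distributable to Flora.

The entire $860,000 passes to the descendants.
That amount ($860,000) is divided into 5 shares of $172,000: Keturah, Rangi, and Ines each take $172,000; Uma's $172,000 share passes to Uma's issue; Eira's $172,000 share passes to Eira's issue.
Uma's share ($172,000) is divided into 4 shares of $43,000: Nadia, Hanna, Chioma, and Torin each take $43,000.
Eira's share ($172,000) passes entirely to Flora.

Flora receives $172,000.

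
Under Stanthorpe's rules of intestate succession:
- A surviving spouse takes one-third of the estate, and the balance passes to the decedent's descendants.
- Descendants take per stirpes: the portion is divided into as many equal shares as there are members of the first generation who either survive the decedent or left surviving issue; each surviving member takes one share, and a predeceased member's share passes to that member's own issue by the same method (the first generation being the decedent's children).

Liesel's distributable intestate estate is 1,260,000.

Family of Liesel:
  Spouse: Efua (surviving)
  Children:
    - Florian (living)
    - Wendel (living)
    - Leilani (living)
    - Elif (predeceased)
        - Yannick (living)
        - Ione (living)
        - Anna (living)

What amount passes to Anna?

Anna receives 70,000.

Efua takes one-third of 1,260,000 = 420,000. The remaining 840,000 passes to the descendants.
The descendants' portion (840,000) is divided into 4 shares of 210,000: Florian, Wendel, and Leilani each take 210,000; Elif's 210,000 share passes to Elif's issue.
Elif's share (210,000) is divided into 3 shares of 70,000: Yannick, Ione, and Anna each take 70,000.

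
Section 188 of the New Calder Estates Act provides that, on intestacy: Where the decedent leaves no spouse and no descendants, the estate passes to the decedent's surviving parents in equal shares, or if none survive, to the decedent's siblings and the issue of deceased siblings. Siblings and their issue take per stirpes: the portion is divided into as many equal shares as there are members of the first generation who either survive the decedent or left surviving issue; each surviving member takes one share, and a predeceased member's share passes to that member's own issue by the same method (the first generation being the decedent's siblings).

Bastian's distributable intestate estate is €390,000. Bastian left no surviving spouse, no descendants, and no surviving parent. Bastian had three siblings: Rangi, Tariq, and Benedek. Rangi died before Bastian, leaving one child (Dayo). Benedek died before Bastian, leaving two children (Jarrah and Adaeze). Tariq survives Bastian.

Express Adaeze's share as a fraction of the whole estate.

The entire €390,000 passes to the siblings and their issue.
That amount (€390,000) is divided into 3 shares of €130,000: Tariq takes €130,000; Rangi's €130,000 share passes to Rangi's issue; Benedek's €130,000 share passes to Benedek's issue.
Rangi's share (€130,000) passes entirely to Dayo.
Benedek's share (€130,000) is divided into 2 shares of €65,000: Jarrah and Adaeze each take €65,000.

Adaeze receives 1/6 of the estate.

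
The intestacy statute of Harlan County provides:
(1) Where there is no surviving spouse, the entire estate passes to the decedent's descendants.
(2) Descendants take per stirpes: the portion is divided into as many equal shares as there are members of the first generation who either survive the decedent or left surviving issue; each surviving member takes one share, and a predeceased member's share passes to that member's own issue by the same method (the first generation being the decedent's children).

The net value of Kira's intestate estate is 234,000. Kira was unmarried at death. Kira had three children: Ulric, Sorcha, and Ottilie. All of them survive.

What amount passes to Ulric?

The entire 234,000 passes to the descendants.
That amount (234,000) is divided into 3 shares of 78,000: Ulric, Sorcha, and Ottilie each take 78,000.

Ulric receives 78,000.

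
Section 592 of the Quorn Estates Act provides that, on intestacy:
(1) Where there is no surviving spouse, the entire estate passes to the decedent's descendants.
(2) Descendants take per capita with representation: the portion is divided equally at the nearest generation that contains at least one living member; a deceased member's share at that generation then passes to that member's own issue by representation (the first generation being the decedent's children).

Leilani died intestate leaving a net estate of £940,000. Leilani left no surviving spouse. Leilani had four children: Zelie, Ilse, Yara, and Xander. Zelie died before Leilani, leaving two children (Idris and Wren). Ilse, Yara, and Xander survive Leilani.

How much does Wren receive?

The entire £940,000 passes to the descendants.
That amount (£940,000) is divided into 4 shares of £235,000: Ilse, Yara, and Xander each take £235,000; Zelie's £235,000 share passes to Zelie's issue.
Zelie's share (£235,000) is divided into 2 shares of £117,500: Idris and Wren each take £117,500.

Wren receives £117,500.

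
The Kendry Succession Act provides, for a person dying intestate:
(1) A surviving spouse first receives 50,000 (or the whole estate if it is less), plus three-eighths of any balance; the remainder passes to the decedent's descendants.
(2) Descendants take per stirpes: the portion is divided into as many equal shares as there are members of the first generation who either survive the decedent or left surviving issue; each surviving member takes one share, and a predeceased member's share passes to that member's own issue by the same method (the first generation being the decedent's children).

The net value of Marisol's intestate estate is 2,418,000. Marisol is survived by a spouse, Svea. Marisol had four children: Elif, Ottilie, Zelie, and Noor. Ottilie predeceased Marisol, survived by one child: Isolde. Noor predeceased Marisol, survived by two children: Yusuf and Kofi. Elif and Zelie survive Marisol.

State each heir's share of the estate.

Svea: 938,000; Elif: 370,000; Isolde: 370,000; Zelie: 370,000; Yusuf: 185,000; Kofi: 185,000

Svea first takes 50,000, leaving a balance of 2,368,000. Svea then takes three-eighths of the balance (888,000), for a total of 938,000. The remaining 1,480,000 passes to the descendants.
The descendants' portion (1,480,000) is divided into 4 shares of 370,000: Elif and Zelie each take 370,000; Ottilie's 370,000 share passes to Ottilie's issue; Noor's 370,000 share passes to Noor's issue.
Ottilie's share (370,000) passes entirely to Isolde.
Noor's share (370,000) is divided into 2 shares of 185,000: Yusuf and Kofi each take 185,000.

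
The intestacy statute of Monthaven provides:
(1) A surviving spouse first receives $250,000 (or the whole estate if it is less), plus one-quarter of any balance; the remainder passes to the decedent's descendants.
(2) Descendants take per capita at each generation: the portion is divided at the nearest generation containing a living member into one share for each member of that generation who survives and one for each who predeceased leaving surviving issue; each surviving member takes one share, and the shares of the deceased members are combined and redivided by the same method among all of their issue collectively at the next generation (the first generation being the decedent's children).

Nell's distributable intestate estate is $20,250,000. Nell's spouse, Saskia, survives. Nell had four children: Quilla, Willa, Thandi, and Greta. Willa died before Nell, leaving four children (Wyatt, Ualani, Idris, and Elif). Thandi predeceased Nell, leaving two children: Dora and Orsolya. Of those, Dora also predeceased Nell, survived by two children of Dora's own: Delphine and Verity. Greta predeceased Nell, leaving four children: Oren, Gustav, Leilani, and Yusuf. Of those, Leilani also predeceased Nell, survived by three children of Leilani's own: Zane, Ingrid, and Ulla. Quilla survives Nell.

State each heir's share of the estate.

Saskia: $5,250,000; Quilla: $3,750,000; Wyatt: $1,125,000; Ualani: $1,125,000; Idris: $1,125,000; Elif: $1,125,000; Delphine: $450,000; Verity: $450,000; Orsolya: $1,125,000; Oren: $1,125,000; Gustav: $1,125,000; Zane: $450,000; Ingrid: $450,000; Ulla: $450,000; Yusuf: $1,125,000

Saskia first takes $250,000, leaving a balance of $20,000,000. Saskia then takes one-quarter of the balance ($5,000,000), for a total of $5,250,000. The remaining $15,000,000 passes to the descendants.
The descendants' portion ($15,000,000) is divided at the children's generation into 4 shares of $3,750,000. Quilla takes $3,750,000. The 3 shares of the deceased (Willa, Thandi, and Greta) are combined into a pool of $11,250,000.
That pool ($11,250,000) is divided at the grandchildren's generation into 10 shares of $1,125,000. Wyatt, Ualani, Idris, Elif, Orsolya, Oren, Gustav, and Yusuf each take $1,125,000. The 2 shares of the deceased (Dora and Leilani) are combined into a pool of $2,250,000.
That pool ($2,250,000) is divided at the great-grandchildren's generation equally among Delphine, Verity, Zane, Ingrid, and Ulla: $450,000 each.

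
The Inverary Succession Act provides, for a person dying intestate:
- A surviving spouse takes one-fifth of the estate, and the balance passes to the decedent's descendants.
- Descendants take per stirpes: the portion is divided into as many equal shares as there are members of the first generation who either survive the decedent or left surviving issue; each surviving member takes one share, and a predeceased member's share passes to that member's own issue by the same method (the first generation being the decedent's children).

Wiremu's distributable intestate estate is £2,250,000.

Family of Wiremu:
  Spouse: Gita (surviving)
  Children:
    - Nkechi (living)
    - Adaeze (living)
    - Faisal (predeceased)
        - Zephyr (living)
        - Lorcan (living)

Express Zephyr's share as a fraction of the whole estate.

Zephyr receives 2/15 of the estate.

Gita takes one-fifth of £2,250,000 = £450,000. The remaining £1,800,000 passes to the descendants.
The descendants' portion (£1,800,000) is divided into 3 shares of £600,000: Nkechi and Adaeze each take £600,000; Faisal's £600,000 share passes to Faisal's issue.
Faisal's share (£600,000) is divided into 2 shares of £300,000: Zephyr and Lorcan each take £300,000.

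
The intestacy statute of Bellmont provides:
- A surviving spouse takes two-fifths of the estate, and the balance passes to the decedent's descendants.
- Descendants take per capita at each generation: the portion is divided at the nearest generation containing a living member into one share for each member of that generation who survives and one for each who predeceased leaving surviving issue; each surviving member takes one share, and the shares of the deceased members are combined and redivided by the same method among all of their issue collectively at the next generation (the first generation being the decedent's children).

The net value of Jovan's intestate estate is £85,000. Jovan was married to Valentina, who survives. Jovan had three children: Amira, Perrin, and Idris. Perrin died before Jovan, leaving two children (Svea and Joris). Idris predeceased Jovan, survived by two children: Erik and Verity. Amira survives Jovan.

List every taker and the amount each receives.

Valentina: £34,000; Amira: £17,000; Svea: £8,500; Joris: £8,500; Erik: £8,500; Verity: £8,500

Valentina takes two-fifths of £85,000 = £34,000. The remaining £51,000 passes to the descendants.
The descendants' portion (£51,000) is divided at the children's generation into 3 shares of £17,000. Amira takes £17,000. The 2 shares of the deceased (Perrin and Idris) are combined into a pool of £34,000.
That pool (£34,000) is divided at the grandchildren's generation equally among Svea, Joris, Erik, and Verity: £8,500 each.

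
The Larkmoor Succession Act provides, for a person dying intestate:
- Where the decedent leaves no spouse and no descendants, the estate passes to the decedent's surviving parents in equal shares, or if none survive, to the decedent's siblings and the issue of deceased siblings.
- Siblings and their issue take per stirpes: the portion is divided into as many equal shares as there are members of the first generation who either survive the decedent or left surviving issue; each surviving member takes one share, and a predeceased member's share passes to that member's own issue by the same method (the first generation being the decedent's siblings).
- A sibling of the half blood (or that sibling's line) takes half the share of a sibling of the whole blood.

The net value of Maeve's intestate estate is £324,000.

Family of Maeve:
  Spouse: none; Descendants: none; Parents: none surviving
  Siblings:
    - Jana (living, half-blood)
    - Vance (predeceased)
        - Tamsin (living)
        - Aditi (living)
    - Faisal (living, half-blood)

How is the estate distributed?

Jana: £81,000; Tamsin: £81,000; Aditi: £81,000; Faisal: £81,000

The entire £324,000 passes to the siblings and their issue.
Counting each half-blood sibling's line as half a unit, there are 2 units in £324,000, so one unit is £162,000. Whole-blood lines (Vance) take £162,000 each; half-blood lines (Jana and Faisal) take £81,000 each.
Vance's share (£162,000) is divided into 2 shares of £81,000: Tamsin and Aditi each take £81,000.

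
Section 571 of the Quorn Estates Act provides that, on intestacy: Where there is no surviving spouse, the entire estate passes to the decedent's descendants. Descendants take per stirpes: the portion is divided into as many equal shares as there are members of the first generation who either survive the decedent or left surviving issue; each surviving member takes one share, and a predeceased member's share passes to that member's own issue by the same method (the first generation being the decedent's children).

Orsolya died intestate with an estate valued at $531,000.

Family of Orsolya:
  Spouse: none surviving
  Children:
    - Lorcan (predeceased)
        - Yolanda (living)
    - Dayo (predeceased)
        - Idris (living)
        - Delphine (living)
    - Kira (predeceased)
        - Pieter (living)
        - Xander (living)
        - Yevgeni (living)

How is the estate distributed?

The entire $531,000 passes to the descendants.
That amount ($531,000) is divided into 3 shares of $177,000: Lorcan's $177,000 share passes to Lorcan's issue; Dayo's $177,000 share passes to Dayo's issue; Kira's $177,000 share passes to Kira's issue.
Lorcan's share ($177,000) passes entirely to Yolanda.
Dayo's share ($177,000) is divided into 2 shares of $88,500: Idris and Delphine each take $88,500.
Kira's share ($177,000) is divided into 3 shares of $59,000: Pieter, Xander, and Yevgeni each take $59,000.

Yolanda: $177,000; Idris: $88,500; Delphine: $88,500; Pieter: $59,000; Xander: $59,000; Yevgeni: $59,000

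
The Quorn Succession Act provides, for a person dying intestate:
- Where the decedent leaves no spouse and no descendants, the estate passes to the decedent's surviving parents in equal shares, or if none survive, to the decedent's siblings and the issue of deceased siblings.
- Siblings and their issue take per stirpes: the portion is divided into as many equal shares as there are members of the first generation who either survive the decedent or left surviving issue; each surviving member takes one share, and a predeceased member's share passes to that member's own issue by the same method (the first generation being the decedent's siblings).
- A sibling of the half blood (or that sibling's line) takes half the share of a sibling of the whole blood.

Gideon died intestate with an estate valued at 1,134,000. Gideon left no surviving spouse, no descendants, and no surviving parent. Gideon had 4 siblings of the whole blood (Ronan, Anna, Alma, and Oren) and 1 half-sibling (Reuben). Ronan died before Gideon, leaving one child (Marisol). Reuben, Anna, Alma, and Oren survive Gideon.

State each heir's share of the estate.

Marisol: 252,000; Reuben: 126,000; Anna: 252,000; Alma: 252,000; Oren: 252,000

The entire 1,134,000 passes to the siblings and their issue.
Counting each half-blood sibling's line as half a unit, there are 9/2 units in 1,134,000, so one unit is 252,000. Whole-blood lines (Ronan, Anna, Alma, and Oren) take 252,000 each; half-blood lines (Reuben) take 126,000 each.
Ronan's share (252,000) passes entirely to Marisol.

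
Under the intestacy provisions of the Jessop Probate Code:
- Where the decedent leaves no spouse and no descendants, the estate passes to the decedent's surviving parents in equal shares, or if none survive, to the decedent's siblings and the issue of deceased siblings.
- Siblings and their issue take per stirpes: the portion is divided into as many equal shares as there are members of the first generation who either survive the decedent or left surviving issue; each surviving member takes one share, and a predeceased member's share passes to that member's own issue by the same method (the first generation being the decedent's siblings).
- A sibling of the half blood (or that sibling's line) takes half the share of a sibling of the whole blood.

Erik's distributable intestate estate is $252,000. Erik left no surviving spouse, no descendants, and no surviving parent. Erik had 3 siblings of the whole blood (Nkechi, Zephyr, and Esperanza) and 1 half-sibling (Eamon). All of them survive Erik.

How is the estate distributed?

Eamon: $36,000; Nkechi: $72,000; Zephyr: $72,000; Esperanza: $72,000

The entire $252,000 passes to the siblings and their issue.
Counting each half-blood sibling's line as half a unit, there are 7/2 units in $252,000, so one unit is $72,000. Whole-blood lines (Nkechi, Zephyr, and Esperanza) take $72,000 each; half-blood lines (Eamon) take $36,000 each.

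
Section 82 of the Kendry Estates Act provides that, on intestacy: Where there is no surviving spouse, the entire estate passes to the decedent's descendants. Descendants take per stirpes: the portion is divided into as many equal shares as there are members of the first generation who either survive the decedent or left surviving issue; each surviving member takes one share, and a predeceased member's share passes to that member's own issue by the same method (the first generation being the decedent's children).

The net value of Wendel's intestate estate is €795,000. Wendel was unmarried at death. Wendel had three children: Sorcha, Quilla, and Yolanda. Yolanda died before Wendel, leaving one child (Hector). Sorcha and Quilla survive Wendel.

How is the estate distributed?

Sorcha: €265,000; Quilla: €265,000; Hector: €265,000

The entire €795,000 passes to the descendants.
That amount (€795,000) is divided into 3 shares of €265,000: Sorcha and Quilla each take €265,000; Yolanda's €265,000 share passes to Yolanda's issue.
Yolanda's share (€265,000) passes entirely to Hector.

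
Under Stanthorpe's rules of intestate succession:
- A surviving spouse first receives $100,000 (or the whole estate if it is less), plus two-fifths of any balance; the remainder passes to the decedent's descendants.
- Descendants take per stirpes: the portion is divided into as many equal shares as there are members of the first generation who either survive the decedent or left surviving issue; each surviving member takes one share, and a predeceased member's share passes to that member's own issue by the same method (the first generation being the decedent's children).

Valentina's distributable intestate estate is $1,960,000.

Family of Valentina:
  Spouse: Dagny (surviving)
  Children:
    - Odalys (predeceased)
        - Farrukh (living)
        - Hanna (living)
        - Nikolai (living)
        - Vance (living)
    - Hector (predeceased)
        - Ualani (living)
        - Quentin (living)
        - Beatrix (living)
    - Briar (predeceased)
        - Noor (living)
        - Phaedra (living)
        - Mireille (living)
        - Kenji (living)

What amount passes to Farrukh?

Dagny first takes $100,000, leaving a balance of $1,860,000. Dagny then takes two-fifths of the balance ($744,000), for a total of $844,000. The remaining $1,116,000 passes to the descendants.
The descendants' portion ($1,116,000) is divided into 3 shares of $372,000: Odalys's $372,000 share passes to Odalys's issue; Hector's $372,000 share passes to Hector's issue; Briar's $372,000 share passes to Briar's issue.
Odalys's share ($372,000) is divided into 4 shares of $93,000: Farrukh, Hanna, Nikolai, and Vance each take $93,000.
Hector's share ($372,000) is divided into 3 shares of $124,000: Ualani, Quentin, and Beatrix each take $124,000.
Briar's share ($372,000) is divided into 4 shares of $93,000: Noor, Phaedra, Mireille, and Kenji each take $93,000.

Farrukh receives $93,000.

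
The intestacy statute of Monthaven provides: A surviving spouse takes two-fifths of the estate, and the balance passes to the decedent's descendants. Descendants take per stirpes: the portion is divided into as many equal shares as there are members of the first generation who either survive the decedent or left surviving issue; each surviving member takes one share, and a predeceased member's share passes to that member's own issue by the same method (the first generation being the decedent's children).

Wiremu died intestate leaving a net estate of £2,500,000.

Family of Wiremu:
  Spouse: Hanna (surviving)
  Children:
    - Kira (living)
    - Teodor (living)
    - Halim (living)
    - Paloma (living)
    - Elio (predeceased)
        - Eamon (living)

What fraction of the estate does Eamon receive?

Hanna takes two-fifths of £2,500,000 = £1,000,000. The remaining £1,500,000 passes to the descendants.
The descendants' portion (£1,500,000) is divided into 5 shares of £300,000: Kira, Teodor, Halim, and Paloma each take £300,000; Elio's £300,000 share passes to Elio's issue.
Elio's share (£300,000) passes entirely to Eamon.

Eamon receives 3/25 of the estate.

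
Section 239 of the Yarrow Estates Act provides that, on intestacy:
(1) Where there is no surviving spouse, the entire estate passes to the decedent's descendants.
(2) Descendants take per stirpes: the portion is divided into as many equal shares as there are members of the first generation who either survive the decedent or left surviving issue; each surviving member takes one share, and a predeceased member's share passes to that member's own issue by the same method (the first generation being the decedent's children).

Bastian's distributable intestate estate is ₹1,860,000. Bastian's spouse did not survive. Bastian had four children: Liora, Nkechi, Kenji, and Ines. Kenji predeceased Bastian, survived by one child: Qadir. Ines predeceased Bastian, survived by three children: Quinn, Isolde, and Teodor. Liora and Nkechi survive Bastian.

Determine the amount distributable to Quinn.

Quinn receives ₹155,000.

The entire ₹1,860,000 passes to the descendants.
That amount (₹1,860,000) is divided into 4 shares of ₹465,000: Liora and Nkechi each take ₹465,000; Kenji's ₹465,000 share passes to Kenji's issue; Ines's ₹465,000 share passes to Ines's issue.
Kenji's share (₹465,000) passes entirely to Qadir.
Ines's share (₹465,000) is divided into 3 shares of ₹155,000: Quinn, Isolde, and Teodor each take ₹155,000.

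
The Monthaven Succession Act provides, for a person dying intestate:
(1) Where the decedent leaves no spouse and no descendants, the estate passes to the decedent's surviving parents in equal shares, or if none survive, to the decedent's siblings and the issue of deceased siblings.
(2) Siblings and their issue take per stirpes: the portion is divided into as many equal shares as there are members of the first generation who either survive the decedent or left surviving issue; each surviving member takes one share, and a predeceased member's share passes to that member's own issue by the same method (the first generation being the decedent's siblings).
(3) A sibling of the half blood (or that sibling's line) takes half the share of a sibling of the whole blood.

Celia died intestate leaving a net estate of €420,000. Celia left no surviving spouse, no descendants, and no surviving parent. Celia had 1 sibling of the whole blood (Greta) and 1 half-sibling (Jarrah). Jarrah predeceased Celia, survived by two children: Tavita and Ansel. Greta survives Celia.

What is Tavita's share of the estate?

Tavita receives €70,000.

The entire €420,000 passes to the siblings and their issue.
Counting each half-blood sibling's line as half a unit, there are 3/2 units in €420,000, so one unit is €280,000. Whole-blood lines (Greta) take €280,000 each; half-blood lines (Jarrah) take €140,000 each.
Jarrah's share (€140,000) is divided into 2 shares of €70,000: Tavita and Ansel each take €70,000.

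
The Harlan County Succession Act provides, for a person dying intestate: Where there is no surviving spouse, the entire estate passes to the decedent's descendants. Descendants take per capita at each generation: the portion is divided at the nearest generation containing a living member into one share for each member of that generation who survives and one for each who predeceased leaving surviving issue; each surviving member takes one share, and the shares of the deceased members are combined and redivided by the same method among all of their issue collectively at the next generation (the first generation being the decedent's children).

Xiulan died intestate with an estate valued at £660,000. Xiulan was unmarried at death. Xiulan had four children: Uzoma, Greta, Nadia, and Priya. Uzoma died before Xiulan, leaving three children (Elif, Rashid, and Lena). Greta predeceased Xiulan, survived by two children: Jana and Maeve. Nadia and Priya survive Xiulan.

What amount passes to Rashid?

Rashid receives £66,000.

The entire £660,000 passes to the descendants.
That amount (£660,000) is divided at the children's generation into 4 shares of £165,000. Nadia and Priya each take £165,000. The 2 shares of the deceased (Uzoma and Greta) are combined into a pool of £330,000.
That pool (£330,000) is divided at the grandchildren's generation equally among Elif, Rashid, Lena, Jana, and Maeve: £66,000 each.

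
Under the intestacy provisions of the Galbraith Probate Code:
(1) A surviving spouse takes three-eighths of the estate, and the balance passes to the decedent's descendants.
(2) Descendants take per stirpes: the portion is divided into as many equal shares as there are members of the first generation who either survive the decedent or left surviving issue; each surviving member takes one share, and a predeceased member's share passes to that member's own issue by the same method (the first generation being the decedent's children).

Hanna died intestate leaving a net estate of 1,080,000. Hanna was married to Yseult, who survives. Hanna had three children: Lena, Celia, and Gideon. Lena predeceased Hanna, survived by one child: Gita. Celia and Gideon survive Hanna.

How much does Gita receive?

Gita receives 225,000.

Yseult takes three-eighths of 1,080,000 = 405,000. The remaining 675,000 passes to the descendants.
The descendants' portion (675,000) is divided into 3 shares of 225,000: Celia and Gideon each take 225,000; Lena's 225,000 share passes to Lena's issue.
Lena's share (225,000) passes entirely to Gita.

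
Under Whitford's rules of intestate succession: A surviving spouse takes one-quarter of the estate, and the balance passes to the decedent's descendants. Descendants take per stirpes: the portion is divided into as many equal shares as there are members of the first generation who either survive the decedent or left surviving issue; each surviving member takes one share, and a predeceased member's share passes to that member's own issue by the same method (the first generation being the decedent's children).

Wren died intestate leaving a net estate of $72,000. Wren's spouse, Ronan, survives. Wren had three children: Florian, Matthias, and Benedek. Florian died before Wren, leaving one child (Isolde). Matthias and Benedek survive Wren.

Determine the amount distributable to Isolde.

Isolde receives $18,000.

Ronan takes one-quarter of $72,000 = $18,000. The remaining $54,000 passes to the descendants.
The descendants' portion ($54,000) is divided into 3 shares of $18,000: Matthias and Benedek each take $18,000; Florian's $18,000 share passes to Florian's issue.
Florian's share ($18,000) passes entirely to Isolde.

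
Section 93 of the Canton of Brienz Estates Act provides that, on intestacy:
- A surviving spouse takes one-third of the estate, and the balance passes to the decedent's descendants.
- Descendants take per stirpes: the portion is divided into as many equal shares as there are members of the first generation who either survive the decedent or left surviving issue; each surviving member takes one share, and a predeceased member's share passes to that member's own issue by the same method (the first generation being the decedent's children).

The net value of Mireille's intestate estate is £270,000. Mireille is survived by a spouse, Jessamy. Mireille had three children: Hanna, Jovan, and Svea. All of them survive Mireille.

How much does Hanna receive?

Hanna receives £60,000.

Jessamy takes one-third of £270,000 = £90,000. The remaining £180,000 passes to the descendants.
The descendants' portion (£180,000) is divided into 3 shares of £60,000: Hanna, Jovan, and Svea each take £60,000.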